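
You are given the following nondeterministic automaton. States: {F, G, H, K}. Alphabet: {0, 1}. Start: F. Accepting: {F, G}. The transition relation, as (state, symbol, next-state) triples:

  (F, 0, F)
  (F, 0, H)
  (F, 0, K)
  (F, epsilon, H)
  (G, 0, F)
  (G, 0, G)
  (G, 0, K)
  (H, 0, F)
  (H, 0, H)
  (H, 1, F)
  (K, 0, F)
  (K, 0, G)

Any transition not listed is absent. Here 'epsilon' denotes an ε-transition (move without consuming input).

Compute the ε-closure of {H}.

Begin with {H}.
No ε-moves leave this set, so the closure equals the set itself.

{H}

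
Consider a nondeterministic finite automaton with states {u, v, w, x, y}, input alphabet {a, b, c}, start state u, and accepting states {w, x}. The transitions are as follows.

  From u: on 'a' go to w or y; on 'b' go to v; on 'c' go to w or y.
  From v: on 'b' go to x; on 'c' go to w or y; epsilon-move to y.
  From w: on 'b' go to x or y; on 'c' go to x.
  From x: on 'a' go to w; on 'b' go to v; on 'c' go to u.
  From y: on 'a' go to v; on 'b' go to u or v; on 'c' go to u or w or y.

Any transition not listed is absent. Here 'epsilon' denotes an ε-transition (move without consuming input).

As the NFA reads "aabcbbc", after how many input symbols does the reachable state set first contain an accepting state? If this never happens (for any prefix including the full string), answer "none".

1

Start in {u}.
Read 'a': {u} → {w, y}.
None of the earlier sets intersect F, but {w, y} does.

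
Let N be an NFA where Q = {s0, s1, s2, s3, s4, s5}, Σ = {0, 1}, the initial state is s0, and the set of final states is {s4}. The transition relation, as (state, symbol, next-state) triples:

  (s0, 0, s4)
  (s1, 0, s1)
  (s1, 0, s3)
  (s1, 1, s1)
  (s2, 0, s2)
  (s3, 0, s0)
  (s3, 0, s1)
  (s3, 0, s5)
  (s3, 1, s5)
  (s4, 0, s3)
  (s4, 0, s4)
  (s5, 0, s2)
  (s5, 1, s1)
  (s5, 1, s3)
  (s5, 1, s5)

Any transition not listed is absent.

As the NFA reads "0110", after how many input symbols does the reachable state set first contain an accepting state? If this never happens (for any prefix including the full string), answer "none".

1

Start in {s0}.
Read '0': s0→{s4}; now {s4}.
None of the earlier sets intersect F, but {s4} does.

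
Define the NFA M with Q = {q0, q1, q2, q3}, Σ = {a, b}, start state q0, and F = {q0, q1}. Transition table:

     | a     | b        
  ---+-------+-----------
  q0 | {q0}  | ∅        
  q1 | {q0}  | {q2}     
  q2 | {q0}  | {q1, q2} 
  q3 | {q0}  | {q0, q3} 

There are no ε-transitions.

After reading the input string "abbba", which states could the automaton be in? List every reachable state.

Start in {q0}.
Read 'a': q0→{q0}; now {q0}.
Read 'b': q0→∅; now ∅.
The set is empty and remains empty for the remaining 3 symbols.

∅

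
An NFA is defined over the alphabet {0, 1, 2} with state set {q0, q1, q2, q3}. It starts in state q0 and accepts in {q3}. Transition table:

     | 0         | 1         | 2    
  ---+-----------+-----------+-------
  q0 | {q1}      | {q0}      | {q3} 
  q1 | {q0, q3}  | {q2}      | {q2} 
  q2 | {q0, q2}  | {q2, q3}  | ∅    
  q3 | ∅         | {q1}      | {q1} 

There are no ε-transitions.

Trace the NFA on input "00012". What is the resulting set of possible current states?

∅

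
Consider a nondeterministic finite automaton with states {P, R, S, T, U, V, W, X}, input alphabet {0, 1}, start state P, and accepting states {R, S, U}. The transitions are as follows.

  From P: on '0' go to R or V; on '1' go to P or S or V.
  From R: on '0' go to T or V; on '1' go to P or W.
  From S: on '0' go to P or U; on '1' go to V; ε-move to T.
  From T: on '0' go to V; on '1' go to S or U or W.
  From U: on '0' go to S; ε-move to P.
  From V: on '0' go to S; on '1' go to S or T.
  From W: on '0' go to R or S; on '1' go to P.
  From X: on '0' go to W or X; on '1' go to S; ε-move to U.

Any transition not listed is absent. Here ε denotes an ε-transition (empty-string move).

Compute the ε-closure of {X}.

{P, U, X}

Begin with {X}.
ε-move X → U; add U.
ε-move U → P; add P.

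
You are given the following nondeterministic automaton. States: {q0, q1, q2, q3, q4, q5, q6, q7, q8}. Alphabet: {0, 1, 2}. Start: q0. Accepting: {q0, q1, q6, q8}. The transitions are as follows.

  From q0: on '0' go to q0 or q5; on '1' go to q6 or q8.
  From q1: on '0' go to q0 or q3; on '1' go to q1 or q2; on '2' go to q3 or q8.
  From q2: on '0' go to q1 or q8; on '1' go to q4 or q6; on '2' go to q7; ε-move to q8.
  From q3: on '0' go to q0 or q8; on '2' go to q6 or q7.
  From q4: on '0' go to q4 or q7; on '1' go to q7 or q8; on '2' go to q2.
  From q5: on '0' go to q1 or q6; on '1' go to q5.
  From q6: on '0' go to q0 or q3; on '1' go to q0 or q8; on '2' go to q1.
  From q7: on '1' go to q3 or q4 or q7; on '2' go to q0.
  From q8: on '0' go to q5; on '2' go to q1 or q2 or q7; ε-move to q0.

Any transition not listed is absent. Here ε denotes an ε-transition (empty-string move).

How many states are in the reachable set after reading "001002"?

Start in {q0}.
Read '0': q0→{q0, q5}; now {q0, q5}.
Read '0': q0→{q0, q5}, q5→{q1, q6}; now {q0, q1, q5, q6}.
Read '1': q0→{q6, q8}, q1→{q1, q2}, q5→{q5}, q6→{q0, q8}; now {q0, q1, q2, q5, q6, q8}.
Read '0': q0→{q0, q5}, q1→{q0, q3}, q2→{q1, q8}, q5→{q1, q6}, q6→{q0, q3}, q8→{q5}; now {q0, q1, q3, q5, q6, q8}.
Read '0': q0→{q0, q5}, q1→{q0, q3}, q3→{q0, q8}, q5→{q1, q6}, q6→{q0, q3}, q8→{q5}; now {q0, q1, q3, q5, q6, q8}.
Read '2': q0→∅, q1→{q3, q8}, q3→{q6, q7}, q5→∅, q6→{q1}, q8→{q1, q2, q7}; union {q1, q2, q3, q6, q7, q8}; ε-closure = {q0, q1, q2, q3, q6, q7, q8}.
That set has 7 states.

7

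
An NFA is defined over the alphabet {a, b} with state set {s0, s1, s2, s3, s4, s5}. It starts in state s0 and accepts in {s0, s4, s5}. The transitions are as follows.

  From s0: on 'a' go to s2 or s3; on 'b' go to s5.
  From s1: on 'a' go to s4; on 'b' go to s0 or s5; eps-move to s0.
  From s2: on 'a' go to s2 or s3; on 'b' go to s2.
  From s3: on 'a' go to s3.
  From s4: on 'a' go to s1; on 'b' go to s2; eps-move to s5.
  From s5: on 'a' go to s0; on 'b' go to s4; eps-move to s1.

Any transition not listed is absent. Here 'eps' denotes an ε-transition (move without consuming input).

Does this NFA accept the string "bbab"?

Yes

Start in {s0}.
Read 'b': s0→{s5}; union {s5}; ε-closure = {s0, s1, s5}.
Read 'b': s0→{s5}, s1→{s0, s5}, s5→{s4}; union {s0, s4, s5}; ε-closure = {s0, s1, s4, s5}.
Read 'a': s0→{s2, s3}, s1→{s4}, s4→{s1}, s5→{s0}; union {s0, s1, s2, s3, s4}; ε-closure = {s0, s1, s2, s3, s4, s5}.
Read 'b': s0→{s5}, s1→{s0, s5}, s2→{s2}, s3→∅, s4→{s2}, s5→{s4}; union {s0, s2, s4, s5}; ε-closure = {s0, s1, s2, s4, s5}.
The final set {s0, s1, s2, s4, s5} contains the accepting states s0, s4, s5.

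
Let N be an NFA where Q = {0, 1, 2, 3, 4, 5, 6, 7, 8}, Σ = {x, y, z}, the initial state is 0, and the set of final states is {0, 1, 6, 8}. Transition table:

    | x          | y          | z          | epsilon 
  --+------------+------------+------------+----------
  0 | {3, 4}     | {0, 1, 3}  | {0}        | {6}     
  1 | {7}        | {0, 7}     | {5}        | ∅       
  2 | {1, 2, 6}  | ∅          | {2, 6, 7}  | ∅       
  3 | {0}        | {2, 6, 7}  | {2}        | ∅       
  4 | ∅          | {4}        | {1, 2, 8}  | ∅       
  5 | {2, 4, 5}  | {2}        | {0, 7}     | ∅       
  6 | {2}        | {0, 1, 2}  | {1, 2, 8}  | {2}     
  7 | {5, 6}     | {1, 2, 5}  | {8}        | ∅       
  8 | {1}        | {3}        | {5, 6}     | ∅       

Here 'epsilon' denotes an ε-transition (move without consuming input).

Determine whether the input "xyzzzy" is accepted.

Yes

Start: ε-closure({0}) = {0, 2, 6}.
Read 'x': 0→{3, 4}, 2→{1, 2, 6}, 6→{2}; now {1, 2, 3, 4, 6}.
Read 'y': 1→{0, 7}, 2→∅, 3→{2, 6, 7}, 4→{4}, 6→{0, 1, 2}; now {0, 1, 2, 4, 6, 7}.
Read 'z': 0→{0}, 1→{5}, 2→{2, 6, 7}, 4→{1, 2, 8}, 6→{1, 2, 8}, 7→{8}; now {0, 1, 2, 5, 6, 7, 8}.
Read 'z': 0→{0}, 1→{5}, 2→{2, 6, 7}, 5→{0, 7}, 6→{1, 2, 8}, 7→{8}, 8→{5, 6}; now {0, 1, 2, 5, 6, 7, 8}.
Read 'z': 0→{0}, 1→{5}, 2→{2, 6, 7}, 5→{0, 7}, 6→{1, 2, 8}, 7→{8}, 8→{5, 6}; now {0, 1, 2, 5, 6, 7, 8}.
Read 'y': 0→{0, 1, 3}, 1→{0, 7}, 2→∅, 5→{2}, 6→{0, 1, 2}, 7→{1, 2, 5}, 8→{3}; union {0, 1, 2, 3, 5, 7}; ε-closure = {0, 1, 2, 3, 5, 6, 7}.
The final set {0, 1, 2, 3, 5, 6, 7} contains the accepting states 0, 1, 6.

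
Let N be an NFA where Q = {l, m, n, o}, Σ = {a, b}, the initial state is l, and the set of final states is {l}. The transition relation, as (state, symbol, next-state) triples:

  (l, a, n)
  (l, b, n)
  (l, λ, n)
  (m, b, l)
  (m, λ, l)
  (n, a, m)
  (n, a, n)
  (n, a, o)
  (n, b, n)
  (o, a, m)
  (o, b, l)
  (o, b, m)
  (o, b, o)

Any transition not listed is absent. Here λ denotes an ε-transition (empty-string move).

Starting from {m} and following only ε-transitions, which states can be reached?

{l, m, n}

Begin with {m}.
ε-move m → l; add l.
ε-move l → n; add n.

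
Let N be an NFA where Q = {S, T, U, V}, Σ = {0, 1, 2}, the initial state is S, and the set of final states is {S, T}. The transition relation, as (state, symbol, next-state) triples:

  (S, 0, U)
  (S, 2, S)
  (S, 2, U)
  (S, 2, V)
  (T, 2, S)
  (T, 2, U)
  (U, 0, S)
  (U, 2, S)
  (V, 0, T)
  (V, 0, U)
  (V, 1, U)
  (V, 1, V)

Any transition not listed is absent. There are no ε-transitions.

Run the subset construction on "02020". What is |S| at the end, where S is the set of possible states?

Start in {S}.
Read '0': {S} → {U}.
Read '2': {U} → {S}.
Read '0': {S} → {U}.
Read '2': {U} → {S}.
Read '0': {S} → {U}.
That set has 1 state.

1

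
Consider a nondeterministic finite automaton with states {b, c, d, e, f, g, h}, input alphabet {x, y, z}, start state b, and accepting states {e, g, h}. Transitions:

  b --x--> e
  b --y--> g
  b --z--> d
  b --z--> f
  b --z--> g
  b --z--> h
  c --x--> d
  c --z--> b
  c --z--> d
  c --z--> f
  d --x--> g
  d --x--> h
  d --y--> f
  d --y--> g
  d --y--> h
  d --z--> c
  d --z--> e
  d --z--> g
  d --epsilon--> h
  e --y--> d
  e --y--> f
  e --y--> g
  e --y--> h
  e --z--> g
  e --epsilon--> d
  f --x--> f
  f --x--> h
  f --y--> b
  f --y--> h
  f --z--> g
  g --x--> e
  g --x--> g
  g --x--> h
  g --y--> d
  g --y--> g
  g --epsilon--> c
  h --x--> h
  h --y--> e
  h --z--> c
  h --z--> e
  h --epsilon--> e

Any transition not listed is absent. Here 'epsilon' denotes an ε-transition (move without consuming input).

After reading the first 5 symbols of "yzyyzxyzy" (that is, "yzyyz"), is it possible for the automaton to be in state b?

Yes

Start in {b}.
Read 'y': {b} → {c, g}.
Read 'z': {c, g} → {b, d, e, f, h}.
Read 'y': {b, d, e, f, h} → {b, c, d, e, f, g, h}.
Read 'y': {b, c, d, e, f, g, h} → {b, c, d, e, f, g, h}.
Read 'z': {b, c, d, e, f, g, h} → {b, c, d, e, f, g, h}.
State b is in {b, c, d, e, f, g, h}.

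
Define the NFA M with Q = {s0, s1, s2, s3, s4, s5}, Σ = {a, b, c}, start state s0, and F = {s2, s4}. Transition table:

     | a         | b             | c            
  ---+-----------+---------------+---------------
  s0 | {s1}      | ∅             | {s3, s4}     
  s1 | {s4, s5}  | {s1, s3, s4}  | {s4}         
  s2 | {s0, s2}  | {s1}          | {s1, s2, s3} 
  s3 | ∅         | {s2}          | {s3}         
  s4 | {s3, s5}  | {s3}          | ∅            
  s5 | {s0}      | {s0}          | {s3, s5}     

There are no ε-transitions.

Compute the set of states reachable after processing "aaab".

{s0, s2}

Start in {s0}.
Read 'a': s0→{s1}; now {s1}.
Read 'a': s1→{s4, s5}; now {s4, s5}.
Read 'a': s4→{s3, s5}, s5→{s0}; now {s0, s3, s5}.
Read 'b': s0→∅, s3→{s2}, s5→{s0}; now {s0, s2}.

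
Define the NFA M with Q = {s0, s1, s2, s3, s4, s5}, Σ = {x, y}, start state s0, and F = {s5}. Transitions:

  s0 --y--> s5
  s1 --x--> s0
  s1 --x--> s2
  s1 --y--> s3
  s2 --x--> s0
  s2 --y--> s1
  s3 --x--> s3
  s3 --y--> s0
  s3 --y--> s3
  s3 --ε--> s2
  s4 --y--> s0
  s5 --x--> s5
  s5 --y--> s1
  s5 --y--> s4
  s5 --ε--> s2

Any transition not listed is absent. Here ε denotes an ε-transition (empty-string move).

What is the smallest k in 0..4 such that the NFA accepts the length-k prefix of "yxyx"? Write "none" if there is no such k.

1

Start in {s0}.
Read 'y': s0→{s5}; union {s5}; ε-closure = {s2, s5}.
None of the earlier sets intersect F, but {s2, s5} does.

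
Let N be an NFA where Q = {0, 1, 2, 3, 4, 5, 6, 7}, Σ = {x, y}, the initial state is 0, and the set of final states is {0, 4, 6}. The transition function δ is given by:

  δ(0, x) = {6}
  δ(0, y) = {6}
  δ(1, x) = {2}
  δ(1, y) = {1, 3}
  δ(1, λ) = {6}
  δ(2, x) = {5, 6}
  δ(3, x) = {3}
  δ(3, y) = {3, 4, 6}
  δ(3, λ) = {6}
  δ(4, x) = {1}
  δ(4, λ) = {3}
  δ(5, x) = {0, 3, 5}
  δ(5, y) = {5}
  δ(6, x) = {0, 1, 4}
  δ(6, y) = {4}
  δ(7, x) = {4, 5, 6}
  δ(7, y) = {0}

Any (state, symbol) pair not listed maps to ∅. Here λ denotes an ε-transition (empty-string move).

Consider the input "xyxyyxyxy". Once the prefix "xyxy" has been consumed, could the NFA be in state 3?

Yes

Start in {0}.
Read 'x': 0→{6}; now {6}.
Read 'y': 6→{4}; union {4}; ε-closure = {3, 4, 6}.
Read 'x': 3→{3}, 4→{1}, 6→{0, 1, 4}; union {0, 1, 3, 4}; ε-closure = {0, 1, 3, 4, 6}.
Read 'y': 0→{6}, 1→{1, 3}, 3→{3, 4, 6}, 4→∅, 6→{4}; now {1, 3, 4, 6}.
State 3 is in {1, 3, 4, 6}.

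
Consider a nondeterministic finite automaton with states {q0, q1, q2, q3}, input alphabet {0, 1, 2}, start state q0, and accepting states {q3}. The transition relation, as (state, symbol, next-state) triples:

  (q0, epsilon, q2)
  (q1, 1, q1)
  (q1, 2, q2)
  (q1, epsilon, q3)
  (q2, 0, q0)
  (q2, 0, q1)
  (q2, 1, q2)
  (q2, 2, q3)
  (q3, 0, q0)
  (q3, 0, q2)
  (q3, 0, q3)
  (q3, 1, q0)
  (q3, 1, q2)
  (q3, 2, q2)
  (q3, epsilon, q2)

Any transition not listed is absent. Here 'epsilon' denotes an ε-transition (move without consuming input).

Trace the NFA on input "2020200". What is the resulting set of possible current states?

{q0, q1, q2, q3}

Start: ε-closure({q0}) = {q0, q2}.
Read '2': q0→∅, q2→{q3}; union {q3}; ε-closure = {q2, q3}.
Read '0': q2→{q0, q1}, q3→{q0, q2, q3}; now {q0, q1, q2, q3}.
Read '2': q0→∅, q1→{q2}, q2→{q3}, q3→{q2}; now {q2, q3}.
Read '0': q2→{q0, q1}, q3→{q0, q2, q3}; now {q0, q1, q2, q3}.
Read '2': q0→∅, q1→{q2}, q2→{q3}, q3→{q2}; now {q2, q3}.
Read '0': q2→{q0, q1}, q3→{q0, q2, q3}; now {q0, q1, q2, q3}.
Read '0': q0→∅, q1→∅, q2→{q0, q1}, q3→{q0, q2, q3}; now {q0, q1, q2, q3}.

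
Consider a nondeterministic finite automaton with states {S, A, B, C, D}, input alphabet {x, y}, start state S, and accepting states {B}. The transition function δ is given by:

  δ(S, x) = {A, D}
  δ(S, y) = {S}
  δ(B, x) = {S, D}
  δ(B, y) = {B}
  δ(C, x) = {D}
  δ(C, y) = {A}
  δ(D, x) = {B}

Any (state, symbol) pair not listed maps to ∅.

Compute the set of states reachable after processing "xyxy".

Start in {S}.
Read 'x': {S} → {A, D}.
Read 'y': {A, D} → ∅.
The set is empty and remains empty for the remaining 2 symbols.

∅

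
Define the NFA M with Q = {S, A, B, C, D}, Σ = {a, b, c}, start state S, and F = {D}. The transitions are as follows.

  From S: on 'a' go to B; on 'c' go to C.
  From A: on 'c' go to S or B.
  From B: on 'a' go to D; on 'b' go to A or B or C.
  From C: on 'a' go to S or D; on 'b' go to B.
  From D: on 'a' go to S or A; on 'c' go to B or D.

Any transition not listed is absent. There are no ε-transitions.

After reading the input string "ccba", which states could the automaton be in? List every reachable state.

∅

Start in {S}.
Read 'c': {S} → {C}.
Read 'c': {C} → ∅.
The set is empty and remains empty for the remaining 2 symbols.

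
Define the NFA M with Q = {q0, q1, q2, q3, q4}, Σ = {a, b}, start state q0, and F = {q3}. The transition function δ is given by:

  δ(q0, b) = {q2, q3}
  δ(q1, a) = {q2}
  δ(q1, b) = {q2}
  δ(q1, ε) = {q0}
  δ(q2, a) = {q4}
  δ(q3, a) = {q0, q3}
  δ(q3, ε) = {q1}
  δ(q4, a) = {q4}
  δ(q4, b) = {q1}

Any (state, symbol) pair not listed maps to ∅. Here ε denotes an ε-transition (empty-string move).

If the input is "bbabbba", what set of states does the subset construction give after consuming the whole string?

Start in {q0}.
Read 'b': {q0} → {q0, q1, q2, q3}.
Read 'b': {q0, q1, q2, q3} → {q0, q1, q2, q3}.
Read 'a': {q0, q1, q2, q3} → {q0, q1, q2, q3, q4}.
Read 'b': {q0, q1, q2, q3, q4} → {q0, q1, q2, q3}.
Read 'b': {q0, q1, q2, q3} → {q0, q1, q2, q3}.
Read 'b': {q0, q1, q2, q3} → {q0, q1, q2, q3}.
Read 'a': {q0, q1, q2, q3} → {q0, q1, q2, q3, q4}.

{q0, q1, q2, q3, q4}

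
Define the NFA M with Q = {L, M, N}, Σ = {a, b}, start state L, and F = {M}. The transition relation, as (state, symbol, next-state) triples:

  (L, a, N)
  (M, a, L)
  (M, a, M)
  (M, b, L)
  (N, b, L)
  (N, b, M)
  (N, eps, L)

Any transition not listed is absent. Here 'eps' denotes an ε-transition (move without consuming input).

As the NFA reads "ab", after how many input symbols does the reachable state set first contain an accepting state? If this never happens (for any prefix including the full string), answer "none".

2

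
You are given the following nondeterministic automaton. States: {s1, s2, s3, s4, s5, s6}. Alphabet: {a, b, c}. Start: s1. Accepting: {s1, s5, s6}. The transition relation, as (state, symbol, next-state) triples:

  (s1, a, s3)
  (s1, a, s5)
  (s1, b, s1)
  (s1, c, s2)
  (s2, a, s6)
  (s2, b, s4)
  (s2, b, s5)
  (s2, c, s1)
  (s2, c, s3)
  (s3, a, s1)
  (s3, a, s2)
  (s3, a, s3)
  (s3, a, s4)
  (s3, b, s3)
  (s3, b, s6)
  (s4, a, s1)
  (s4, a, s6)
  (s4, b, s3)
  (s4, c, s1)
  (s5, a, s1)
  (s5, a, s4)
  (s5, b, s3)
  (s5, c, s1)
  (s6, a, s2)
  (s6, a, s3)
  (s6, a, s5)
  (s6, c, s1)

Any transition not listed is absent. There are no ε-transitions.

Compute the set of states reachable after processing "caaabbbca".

{s3, s5, s6}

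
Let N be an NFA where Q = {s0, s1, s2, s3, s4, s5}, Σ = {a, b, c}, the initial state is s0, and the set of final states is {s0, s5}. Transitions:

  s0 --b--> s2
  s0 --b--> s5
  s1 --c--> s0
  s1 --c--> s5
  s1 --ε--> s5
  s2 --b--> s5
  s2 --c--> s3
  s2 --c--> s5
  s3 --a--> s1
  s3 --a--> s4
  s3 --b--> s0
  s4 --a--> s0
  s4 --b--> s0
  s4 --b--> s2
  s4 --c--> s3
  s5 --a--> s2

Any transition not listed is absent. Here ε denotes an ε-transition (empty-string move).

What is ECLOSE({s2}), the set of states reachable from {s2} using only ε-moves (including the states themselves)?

Begin with {s2}.
No ε-moves leave this set, so the closure equals the set itself.

{s2}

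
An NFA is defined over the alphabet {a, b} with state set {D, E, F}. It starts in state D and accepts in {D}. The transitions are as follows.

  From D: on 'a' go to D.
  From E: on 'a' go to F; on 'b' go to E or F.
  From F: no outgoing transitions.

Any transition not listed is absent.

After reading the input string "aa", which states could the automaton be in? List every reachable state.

{D}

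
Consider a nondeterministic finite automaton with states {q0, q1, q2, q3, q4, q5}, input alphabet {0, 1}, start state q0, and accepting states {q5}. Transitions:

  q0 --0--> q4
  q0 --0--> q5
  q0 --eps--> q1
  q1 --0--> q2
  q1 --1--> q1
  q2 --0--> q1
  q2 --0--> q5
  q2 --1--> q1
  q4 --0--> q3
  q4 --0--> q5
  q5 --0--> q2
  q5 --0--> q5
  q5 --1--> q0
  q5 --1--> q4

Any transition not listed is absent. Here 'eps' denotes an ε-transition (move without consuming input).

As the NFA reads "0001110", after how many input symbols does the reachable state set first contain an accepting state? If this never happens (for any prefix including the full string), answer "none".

Start: ε-closure({q0}) = {q0, q1}.
Read '0': q0→{q4, q5}, q1→{q2}; now {q2, q4, q5}.
None of the earlier sets intersect F, but {q2, q4, q5} does.

1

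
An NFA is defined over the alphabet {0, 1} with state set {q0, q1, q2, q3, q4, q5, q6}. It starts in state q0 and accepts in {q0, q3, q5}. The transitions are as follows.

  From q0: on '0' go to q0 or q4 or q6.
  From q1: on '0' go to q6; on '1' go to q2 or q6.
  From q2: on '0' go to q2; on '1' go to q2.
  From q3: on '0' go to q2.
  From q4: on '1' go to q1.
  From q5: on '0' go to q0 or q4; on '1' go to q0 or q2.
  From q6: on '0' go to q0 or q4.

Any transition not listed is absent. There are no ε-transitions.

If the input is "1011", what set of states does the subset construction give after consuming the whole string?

Start in {q0}.
Read '1': q0→∅; now ∅.
The set is empty and remains empty for the remaining 3 symbols.

∅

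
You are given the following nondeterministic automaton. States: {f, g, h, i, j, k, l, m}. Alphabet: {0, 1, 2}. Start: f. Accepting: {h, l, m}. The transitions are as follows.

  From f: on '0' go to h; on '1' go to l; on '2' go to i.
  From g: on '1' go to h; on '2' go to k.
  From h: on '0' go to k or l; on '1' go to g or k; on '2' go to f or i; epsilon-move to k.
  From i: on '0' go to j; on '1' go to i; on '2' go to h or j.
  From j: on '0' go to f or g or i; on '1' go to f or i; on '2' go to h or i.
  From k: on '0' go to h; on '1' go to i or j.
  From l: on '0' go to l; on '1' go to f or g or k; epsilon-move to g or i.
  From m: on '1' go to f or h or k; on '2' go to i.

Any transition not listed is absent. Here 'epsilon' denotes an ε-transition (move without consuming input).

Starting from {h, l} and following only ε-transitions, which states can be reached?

{g, h, i, k, l}

Begin with {h, l}.
ε-move l → g; add g.
ε-move l → i; add i.
ε-move h → k; add k.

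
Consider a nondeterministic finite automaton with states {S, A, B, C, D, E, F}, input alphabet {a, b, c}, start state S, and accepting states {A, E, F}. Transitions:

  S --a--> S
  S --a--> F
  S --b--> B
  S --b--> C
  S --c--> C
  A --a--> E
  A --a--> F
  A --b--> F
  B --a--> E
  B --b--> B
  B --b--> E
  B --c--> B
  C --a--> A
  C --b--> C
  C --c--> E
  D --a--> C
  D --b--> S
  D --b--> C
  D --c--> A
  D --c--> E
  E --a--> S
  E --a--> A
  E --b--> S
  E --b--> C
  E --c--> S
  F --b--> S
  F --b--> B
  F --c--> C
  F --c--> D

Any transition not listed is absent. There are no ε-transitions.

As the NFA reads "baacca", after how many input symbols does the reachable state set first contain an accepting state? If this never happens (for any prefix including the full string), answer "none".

2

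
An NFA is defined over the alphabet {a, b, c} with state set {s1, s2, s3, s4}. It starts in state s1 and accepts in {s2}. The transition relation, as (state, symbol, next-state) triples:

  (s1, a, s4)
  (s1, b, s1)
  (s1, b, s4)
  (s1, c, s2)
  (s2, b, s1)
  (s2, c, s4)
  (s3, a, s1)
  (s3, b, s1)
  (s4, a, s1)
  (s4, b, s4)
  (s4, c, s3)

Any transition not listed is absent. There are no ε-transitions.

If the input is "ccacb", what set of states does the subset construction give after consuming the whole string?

{s1}

Start in {s1}.
Read 'c': s1→{s2}; now {s2}.
Read 'c': s2→{s4}; now {s4}.
Read 'a': s4→{s1}; now {s1}.
Read 'c': s1→{s2}; now {s2}.
Read 'b': s2→{s1}; now {s1}.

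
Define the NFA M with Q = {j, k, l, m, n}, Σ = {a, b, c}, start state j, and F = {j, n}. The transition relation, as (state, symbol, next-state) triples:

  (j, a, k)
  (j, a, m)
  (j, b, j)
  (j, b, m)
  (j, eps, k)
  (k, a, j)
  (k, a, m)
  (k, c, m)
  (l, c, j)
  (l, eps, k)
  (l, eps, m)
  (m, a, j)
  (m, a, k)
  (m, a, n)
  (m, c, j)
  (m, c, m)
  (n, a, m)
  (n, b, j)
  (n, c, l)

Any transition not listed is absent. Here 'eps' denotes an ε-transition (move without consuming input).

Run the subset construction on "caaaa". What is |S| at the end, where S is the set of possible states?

Start: ε-closure({j}) = {j, k}.
Read 'c': j→∅, k→{m}; now {m}.
Read 'a': m→{j, k, n}; now {j, k, n}.
Read 'a': j→{k, m}, k→{j, m}, n→{m}; now {j, k, m}.
Read 'a': j→{k, m}, k→{j, m}, m→{j, k, n}; now {j, k, m, n}.
Read 'a': j→{k, m}, k→{j, m}, m→{j, k, n}, n→{m}; now {j, k, m, n}.
That set has 4 states.

4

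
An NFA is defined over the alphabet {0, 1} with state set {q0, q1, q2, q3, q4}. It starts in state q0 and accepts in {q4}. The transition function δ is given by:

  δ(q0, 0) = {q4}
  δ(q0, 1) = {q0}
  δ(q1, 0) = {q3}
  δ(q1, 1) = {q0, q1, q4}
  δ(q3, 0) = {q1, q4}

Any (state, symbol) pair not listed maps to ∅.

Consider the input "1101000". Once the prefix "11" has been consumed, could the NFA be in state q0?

Yes

Start in {q0}.
Read '1': q0→{q0}; now {q0}.
Read '1': q0→{q0}; now {q0}.
State q0 is in {q0}.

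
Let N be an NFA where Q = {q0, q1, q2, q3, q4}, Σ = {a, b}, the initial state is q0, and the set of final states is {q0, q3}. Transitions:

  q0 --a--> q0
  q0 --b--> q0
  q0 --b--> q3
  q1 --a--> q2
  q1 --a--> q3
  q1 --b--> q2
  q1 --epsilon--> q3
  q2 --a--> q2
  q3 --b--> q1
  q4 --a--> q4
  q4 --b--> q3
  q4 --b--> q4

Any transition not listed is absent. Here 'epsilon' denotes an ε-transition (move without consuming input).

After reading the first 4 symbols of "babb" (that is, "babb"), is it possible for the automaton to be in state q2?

No

Start in {q0}.
Read 'b': q0→{q0, q3}; now {q0, q3}.
Read 'a': q0→{q0}, q3→∅; now {q0}.
Read 'b': q0→{q0, q3}; now {q0, q3}.
Read 'b': q0→{q0, q3}, q3→{q1}; now {q0, q1, q3}.
State q2 is not in {q0, q1, q3}.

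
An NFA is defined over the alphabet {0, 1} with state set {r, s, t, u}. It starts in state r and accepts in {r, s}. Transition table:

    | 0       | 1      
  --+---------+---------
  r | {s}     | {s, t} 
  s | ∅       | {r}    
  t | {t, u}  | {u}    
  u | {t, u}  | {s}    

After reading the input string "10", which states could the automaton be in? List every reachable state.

Start in {r}.
Read '1': {r} → {s, t}.
Read '0': {s, t} → {t, u}.

{t, u}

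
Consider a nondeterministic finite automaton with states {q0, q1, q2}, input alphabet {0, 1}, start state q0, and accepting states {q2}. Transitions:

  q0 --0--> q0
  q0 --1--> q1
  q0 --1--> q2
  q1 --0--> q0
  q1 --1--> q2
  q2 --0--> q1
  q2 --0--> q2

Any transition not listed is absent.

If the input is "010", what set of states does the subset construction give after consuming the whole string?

Start in {q0}.
Read '0': q0→{q0}; now {q0}.
Read '1': q0→{q1, q2}; now {q1, q2}.
Read '0': q1→{q0}, q2→{q1, q2}; now {q0, q1, q2}.

{q0, q1, q2}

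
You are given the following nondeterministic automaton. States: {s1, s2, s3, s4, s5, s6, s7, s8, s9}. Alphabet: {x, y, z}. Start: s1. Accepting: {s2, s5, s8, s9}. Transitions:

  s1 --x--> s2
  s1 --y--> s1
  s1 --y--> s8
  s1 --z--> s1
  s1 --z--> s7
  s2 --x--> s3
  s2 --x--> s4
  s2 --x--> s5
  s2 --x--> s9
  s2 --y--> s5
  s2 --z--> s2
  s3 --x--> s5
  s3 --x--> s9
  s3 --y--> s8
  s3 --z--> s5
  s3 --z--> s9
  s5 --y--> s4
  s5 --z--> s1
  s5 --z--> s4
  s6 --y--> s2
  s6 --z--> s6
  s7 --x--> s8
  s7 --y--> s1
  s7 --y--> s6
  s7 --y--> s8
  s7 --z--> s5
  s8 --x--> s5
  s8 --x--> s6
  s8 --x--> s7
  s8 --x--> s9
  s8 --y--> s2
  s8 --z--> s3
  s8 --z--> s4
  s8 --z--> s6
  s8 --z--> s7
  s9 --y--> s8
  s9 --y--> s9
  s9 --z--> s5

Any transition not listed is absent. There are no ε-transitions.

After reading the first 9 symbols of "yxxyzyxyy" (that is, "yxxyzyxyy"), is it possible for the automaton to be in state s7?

No

Start in {s1}.
Read 'y': s1→{s1, s8}; now {s1, s8}.
Read 'x': s1→{s2}, s8→{s5, s6, s7, s9}; now {s2, s5, s6, s7, s9}.
Read 'x': s2→{s3, s4, s5, s9}, s5→∅, s6→∅, s7→{s8}, s9→∅; now {s3, s4, s5, s8, s9}.
Read 'y': s3→{s8}, s4→∅, s5→{s4}, s8→{s2}, s9→{s8, s9}; now {s2, s4, s8, s9}.
Read 'z': s2→{s2}, s4→∅, s8→{s3, s4, s6, s7}, s9→{s5}; now {s2, s3, s4, s5, s6, s7}.
Read 'y': s2→{s5}, s3→{s8}, s4→∅, s5→{s4}, s6→{s2}, s7→{s1, s6, s8}; now {s1, s2, s4, s5, s6, s8}.
Read 'x': s1→{s2}, s2→{s3, s4, s5, s9}, s4→∅, s5→∅, s6→∅, s8→{s5, s6, s7, s9}; now {s2, s3, s4, s5, s6, s7, s9}.
Read 'y': s2→{s5}, s3→{s8}, s4→∅, s5→{s4}, s6→{s2}, s7→{s1, s6, s8}, s9→{s8, s9}; now {s1, s2, s4, s5, s6, s8, s9}.
Read 'y': s1→{s1, s8}, s2→{s5}, s4→∅, s5→{s4}, s6→{s2}, s8→{s2}, s9→{s8, s9}; now {s1, s2, s4, s5, s8, s9}.
State s7 is not in {s1, s2, s4, s5, s8, s9}.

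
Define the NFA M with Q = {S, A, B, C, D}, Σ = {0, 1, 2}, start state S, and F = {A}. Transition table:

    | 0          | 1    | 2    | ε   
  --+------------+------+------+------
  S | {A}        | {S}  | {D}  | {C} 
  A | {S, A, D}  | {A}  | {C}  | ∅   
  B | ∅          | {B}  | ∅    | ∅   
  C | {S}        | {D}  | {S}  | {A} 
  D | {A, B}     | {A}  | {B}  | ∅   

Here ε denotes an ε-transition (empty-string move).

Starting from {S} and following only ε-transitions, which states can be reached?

{S, A, C}

Begin with {S}.
ε-move S → C; add C.
ε-move C → A; add A.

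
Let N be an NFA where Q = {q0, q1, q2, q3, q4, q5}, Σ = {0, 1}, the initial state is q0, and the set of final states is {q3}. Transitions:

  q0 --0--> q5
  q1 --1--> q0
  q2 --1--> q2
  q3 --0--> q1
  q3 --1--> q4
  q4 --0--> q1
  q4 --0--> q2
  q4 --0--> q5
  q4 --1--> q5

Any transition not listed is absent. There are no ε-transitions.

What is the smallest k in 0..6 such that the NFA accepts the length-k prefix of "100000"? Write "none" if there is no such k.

none

Start in {q0}.
Read '1': q0→∅; now ∅.
The set is empty and remains empty for the remaining 5 symbols.
No reachable set along the way intersects F.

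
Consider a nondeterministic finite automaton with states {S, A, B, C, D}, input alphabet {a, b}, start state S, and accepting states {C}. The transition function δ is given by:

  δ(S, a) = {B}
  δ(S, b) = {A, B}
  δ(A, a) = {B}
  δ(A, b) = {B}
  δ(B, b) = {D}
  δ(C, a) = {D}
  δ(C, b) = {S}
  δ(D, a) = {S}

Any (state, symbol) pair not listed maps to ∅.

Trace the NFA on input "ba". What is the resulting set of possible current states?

{B}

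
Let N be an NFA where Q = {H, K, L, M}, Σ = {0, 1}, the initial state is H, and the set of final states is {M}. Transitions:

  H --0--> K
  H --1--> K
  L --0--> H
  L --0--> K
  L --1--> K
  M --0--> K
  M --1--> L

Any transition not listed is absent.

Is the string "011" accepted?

No

Start in {H}.
Read '0': H→{K}; now {K}.
Read '1': K→∅; now ∅.
The set is empty and remains empty for the remaining 1 symbol.
The final set ∅ contains no accepting state.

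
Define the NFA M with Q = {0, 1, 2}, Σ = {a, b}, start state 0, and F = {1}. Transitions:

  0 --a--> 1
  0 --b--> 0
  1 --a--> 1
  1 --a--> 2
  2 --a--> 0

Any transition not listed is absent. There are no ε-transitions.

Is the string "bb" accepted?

Start in {0}.
Read 'b': 0→{0}; now {0}.
Read 'b': 0→{0}; now {0}.
The final set {0} contains no accepting state.

No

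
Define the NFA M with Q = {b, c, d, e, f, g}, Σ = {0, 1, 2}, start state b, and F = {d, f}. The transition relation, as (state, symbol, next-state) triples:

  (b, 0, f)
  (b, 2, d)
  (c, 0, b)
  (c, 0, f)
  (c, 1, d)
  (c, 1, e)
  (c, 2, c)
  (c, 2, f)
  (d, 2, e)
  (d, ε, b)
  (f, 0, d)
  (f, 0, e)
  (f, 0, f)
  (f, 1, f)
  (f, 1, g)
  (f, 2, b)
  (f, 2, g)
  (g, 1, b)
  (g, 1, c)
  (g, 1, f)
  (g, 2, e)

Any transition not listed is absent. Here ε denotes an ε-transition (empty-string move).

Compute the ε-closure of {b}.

{b}

Begin with {b}.
No ε-moves leave this set, so the closure equals the set itself.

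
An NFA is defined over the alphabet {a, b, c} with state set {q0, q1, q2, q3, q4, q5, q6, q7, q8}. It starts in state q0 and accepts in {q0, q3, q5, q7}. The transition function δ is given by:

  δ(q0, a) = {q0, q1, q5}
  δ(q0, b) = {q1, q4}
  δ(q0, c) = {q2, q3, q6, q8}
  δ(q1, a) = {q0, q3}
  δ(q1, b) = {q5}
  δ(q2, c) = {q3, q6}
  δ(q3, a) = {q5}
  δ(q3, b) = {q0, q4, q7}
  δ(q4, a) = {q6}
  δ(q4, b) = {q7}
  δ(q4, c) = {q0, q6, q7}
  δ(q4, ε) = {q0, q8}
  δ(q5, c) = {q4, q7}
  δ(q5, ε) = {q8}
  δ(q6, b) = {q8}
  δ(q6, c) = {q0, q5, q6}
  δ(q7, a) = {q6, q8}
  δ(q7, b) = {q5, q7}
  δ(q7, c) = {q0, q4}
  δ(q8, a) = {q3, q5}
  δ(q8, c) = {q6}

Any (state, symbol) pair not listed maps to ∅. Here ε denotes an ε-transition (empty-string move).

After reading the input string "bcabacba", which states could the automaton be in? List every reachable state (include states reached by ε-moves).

Start in {q0}.
Read 'b': {q0} → {q0, q1, q4, q8}.
Read 'c': {q0, q1, q4, q8} → {q0, q2, q3, q6, q7, q8}.
Read 'a': {q0, q2, q3, q6, q7, q8} → {q0, q1, q3, q5, q6, q8}.
Read 'b': {q0, q1, q3, q5, q6, q8} → {q0, q1, q4, q5, q7, q8}.
Read 'a': {q0, q1, q4, q5, q7, q8} → {q0, q1, q3, q5, q6, q8}.
Read 'c': {q0, q1, q3, q5, q6, q8} → {q0, q2, q3, q4, q5, q6, q7, q8}.
Read 'b': {q0, q2, q3, q4, q5, q6, q7, q8} → {q0, q1, q4, q5, q7, q8}.
Read 'a': {q0, q1, q4, q5, q7, q8} → {q0, q1, q3, q5, q6, q8}.

{q0, q1, q3, q5, q6, q8}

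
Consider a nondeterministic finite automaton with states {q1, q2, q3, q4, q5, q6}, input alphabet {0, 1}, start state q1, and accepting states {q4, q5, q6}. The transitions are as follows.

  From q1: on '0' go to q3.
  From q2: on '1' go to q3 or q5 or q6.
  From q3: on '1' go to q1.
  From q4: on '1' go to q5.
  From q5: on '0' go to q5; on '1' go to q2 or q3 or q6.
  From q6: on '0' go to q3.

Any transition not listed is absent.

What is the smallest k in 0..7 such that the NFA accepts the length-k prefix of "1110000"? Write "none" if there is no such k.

none

Start in {q1}.
Read '1': q1→∅; now ∅.
The set is empty and remains empty for the remaining 6 symbols.
No reachable set along the way intersects F.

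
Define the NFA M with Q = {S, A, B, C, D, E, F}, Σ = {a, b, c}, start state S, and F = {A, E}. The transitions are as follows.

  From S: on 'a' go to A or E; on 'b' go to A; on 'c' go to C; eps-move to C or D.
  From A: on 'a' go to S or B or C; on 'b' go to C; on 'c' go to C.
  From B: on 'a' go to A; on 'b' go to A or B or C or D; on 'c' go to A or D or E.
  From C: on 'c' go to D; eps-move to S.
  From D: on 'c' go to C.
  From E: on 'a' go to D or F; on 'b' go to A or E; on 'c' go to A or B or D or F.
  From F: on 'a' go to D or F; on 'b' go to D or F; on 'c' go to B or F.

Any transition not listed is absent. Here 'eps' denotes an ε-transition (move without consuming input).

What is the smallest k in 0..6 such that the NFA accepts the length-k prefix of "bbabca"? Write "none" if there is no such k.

1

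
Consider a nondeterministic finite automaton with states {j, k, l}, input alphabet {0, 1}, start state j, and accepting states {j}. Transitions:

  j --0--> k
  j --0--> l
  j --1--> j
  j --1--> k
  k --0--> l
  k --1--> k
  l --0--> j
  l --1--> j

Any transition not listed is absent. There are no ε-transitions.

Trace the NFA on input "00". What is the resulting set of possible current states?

{j, l}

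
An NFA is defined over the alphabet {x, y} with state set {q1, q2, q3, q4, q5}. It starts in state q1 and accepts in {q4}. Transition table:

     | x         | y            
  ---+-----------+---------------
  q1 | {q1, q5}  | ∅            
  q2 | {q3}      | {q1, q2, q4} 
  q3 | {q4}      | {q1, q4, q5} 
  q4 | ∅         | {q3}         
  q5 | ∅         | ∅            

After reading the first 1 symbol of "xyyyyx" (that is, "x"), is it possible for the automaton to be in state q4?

Start in {q1}.
Read 'x': {q1} → {q1, q5}.
State q4 is not in {q1, q5}.

No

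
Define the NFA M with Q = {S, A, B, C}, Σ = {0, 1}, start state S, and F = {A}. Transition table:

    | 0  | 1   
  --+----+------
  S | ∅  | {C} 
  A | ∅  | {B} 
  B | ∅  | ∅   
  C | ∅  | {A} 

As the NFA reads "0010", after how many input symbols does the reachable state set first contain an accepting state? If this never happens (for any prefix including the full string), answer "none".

none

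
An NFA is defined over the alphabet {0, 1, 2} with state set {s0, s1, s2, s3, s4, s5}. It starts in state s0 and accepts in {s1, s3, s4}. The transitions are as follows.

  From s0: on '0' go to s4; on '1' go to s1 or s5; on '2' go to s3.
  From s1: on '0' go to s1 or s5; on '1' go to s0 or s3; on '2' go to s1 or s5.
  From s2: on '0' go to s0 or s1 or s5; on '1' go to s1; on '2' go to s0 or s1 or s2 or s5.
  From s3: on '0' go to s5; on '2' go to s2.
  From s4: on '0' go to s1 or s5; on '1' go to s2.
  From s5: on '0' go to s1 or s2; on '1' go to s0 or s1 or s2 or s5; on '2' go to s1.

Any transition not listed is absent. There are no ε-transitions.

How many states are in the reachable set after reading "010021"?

Start in {s0}.
Read '0': {s0} → {s4}.
Read '1': {s4} → {s2}.
Read '0': {s2} → {s0, s1, s5}.
Read '0': {s0, s1, s5} → {s1, s2, s4, s5}.
Read '2': {s1, s2, s4, s5} → {s0, s1, s2, s5}.
Read '1': {s0, s1, s2, s5} → {s0, s1, s2, s3, s5}.
That set has 5 states.

5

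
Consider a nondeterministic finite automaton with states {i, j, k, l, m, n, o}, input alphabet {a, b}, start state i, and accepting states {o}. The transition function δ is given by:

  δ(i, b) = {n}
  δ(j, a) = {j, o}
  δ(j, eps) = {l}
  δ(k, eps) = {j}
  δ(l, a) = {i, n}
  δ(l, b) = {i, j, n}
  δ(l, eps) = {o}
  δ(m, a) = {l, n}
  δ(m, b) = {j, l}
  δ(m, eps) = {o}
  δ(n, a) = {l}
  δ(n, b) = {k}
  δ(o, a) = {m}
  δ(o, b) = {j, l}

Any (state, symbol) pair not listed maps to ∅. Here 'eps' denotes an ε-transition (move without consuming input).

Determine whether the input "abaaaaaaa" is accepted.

Start in {i}.
Read 'a': i→∅; now ∅.
The set is empty and remains empty for the remaining 8 symbols.
The final set ∅ contains no accepting state.

No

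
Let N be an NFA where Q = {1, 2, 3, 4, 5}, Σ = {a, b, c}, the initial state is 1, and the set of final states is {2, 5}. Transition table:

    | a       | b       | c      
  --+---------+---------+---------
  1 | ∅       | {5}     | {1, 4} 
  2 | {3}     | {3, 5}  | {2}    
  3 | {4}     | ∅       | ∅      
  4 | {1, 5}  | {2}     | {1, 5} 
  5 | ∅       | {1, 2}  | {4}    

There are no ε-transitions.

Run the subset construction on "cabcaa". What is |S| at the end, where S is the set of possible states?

1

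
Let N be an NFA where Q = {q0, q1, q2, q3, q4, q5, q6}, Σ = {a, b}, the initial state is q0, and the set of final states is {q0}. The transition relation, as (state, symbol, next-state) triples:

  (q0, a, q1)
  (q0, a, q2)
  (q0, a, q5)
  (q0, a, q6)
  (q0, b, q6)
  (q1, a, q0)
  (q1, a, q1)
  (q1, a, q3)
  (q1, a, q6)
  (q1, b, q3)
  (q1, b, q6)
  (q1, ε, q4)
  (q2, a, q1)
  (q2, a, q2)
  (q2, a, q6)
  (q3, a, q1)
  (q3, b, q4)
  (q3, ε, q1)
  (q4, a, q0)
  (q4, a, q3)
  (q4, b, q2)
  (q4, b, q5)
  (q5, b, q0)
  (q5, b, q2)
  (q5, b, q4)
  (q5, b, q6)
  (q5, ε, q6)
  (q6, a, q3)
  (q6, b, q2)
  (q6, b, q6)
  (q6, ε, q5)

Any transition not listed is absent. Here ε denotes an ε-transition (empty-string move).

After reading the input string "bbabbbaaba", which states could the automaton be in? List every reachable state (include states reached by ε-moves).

Start in {q0}.
Read 'b': {q0} → {q5, q6}.
Read 'b': {q5, q6} → {q0, q2, q4, q5, q6}.
Read 'a': {q0, q2, q4, q5, q6} → {q0, q1, q2, q3, q4, q5, q6}.
Read 'b': {q0, q1, q2, q3, q4, q5, q6} → {q0, q1, q2, q3, q4, q5, q6}.
Read 'b': {q0, q1, q2, q3, q4, q5, q6} → {q0, q1, q2, q3, q4, q5, q6}.
Read 'b': {q0, q1, q2, q3, q4, q5, q6} → {q0, q1, q2, q3, q4, q5, q6}.
Read 'a': {q0, q1, q2, q3, q4, q5, q6} → {q0, q1, q2, q3, q4, q5, q6}.
Read 'a': {q0, q1, q2, q3, q4, q5, q6} → {q0, q1, q2, q3, q4, q5, q6}.
Read 'b': {q0, q1, q2, q3, q4, q5, q6} → {q0, q1, q2, q3, q4, q5, q6}.
Read 'a': {q0, q1, q2, q3, q4, q5, q6} → {q0, q1, q2, q3, q4, q5, q6}.

{q0, q1, q2, q3, q4, q5, q6}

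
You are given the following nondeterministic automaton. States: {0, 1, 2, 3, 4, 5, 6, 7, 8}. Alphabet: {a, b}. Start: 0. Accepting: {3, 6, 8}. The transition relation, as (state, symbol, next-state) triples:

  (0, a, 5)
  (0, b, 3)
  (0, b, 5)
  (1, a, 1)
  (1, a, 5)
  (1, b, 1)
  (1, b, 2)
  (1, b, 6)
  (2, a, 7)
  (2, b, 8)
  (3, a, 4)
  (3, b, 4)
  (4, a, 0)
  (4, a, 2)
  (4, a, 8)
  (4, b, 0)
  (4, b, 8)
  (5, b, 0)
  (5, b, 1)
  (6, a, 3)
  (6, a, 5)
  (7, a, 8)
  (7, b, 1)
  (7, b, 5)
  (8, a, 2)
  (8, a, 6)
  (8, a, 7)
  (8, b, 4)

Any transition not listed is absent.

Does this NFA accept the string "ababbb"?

Start in {0}.
Read 'a': 0→{5}; now {5}.
Read 'b': 5→{0, 1}; now {0, 1}.
Read 'a': 0→{5}, 1→{1, 5}; now {1, 5}.
Read 'b': 1→{1, 2, 6}, 5→{0, 1}; now {0, 1, 2, 6}.
Read 'b': 0→{3, 5}, 1→{1, 2, 6}, 2→{8}, 6→∅; now {1, 2, 3, 5, 6, 8}.
Read 'b': 1→{1, 2, 6}, 2→{8}, 3→{4}, 5→{0, 1}, 6→∅, 8→{4}; now {0, 1, 2, 4, 6, 8}.
The final set {0, 1, 2, 4, 6, 8} contains the accepting states 6, 8.

Yes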